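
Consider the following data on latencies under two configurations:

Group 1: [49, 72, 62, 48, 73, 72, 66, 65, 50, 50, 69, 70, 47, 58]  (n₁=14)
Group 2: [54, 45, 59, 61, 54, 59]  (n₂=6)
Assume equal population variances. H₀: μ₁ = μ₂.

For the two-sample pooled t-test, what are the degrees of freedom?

degrees of freedom = 18

df = n₁ + n₂ − 2 = 14 + 6 − 2 = 18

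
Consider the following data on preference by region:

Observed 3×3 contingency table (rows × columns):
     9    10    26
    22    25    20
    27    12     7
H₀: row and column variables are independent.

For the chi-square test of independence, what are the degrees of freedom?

df = (r−1)(c−1) = (3−1)·(3−1) = 4

degrees of freedom = 4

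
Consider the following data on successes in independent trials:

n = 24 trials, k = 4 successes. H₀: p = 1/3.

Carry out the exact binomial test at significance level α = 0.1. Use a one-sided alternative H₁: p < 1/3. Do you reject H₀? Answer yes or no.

Exact binomial: n=24, k=4, p₀=1/3=0.3333
P(X≤4) from Σ C(n,i)·p₀^i·(1−p₀)^(n−i)
p-value (one-sided, H₁ less) = 0.05935
At α=0.1: p < α → reject H₀

reject H₀: yes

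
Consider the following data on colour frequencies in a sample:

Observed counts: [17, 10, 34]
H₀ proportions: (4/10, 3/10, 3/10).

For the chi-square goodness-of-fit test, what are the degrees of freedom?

degrees of freedom = 2

df = k − 1 = 3 − 1 = 2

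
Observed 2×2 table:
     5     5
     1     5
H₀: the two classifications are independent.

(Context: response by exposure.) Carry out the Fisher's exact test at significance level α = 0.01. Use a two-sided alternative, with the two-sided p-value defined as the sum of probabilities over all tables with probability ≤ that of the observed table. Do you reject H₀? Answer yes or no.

Margins: r₁=10, r₂=6, c₁=6, c₂=10, n=16
p_obs = C(10,5)·C(6,1)/C(16,6); sum pmf over tables with pmf ≤ p_obs
p-value (two-sided) = 0.30694
At α=0.01: p ≥ α → fail to reject H₀

reject H₀: no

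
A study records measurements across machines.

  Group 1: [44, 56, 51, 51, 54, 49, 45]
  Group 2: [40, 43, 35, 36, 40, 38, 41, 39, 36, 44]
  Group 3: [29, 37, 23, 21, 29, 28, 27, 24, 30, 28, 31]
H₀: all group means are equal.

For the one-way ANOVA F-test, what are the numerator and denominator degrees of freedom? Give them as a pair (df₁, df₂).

k = 3 groups, N = 28 total
df = (k−1, N−k) = (3−1, 28−3) = (2, 25)

degrees of freedom = [2, 25]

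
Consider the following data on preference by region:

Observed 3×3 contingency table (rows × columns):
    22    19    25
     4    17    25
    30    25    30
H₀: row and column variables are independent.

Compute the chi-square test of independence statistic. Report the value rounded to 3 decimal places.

test statistic = 11.820

Row totals [66, 46, 85], col totals [56, 61, 80], n=197
χ² = (22−18.76)²/18.76 + (19−20.44)²/20.44 + (25−26.80)²/26.80 + (4−13.08)²/13.08 + (17−14.24)²/14.24 + (25−18.68)²/18.68 + (30−24.16)²/24.16 + (25−26.32)²/26.32 + (30−34.52)²/34.52 = 11.8202
df = 4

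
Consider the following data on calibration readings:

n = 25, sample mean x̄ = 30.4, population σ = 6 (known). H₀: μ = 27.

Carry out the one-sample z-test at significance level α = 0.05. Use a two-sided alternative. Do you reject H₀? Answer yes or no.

reject H₀: yes

SE = σ/√n = 6/√25 = 1.2000
z = (x̄−μ₀)/SE = (30.4−27)/1.2000 = 2.8333
p-value (two-sided) = 0.00461
At α=0.05: p < α → reject H₀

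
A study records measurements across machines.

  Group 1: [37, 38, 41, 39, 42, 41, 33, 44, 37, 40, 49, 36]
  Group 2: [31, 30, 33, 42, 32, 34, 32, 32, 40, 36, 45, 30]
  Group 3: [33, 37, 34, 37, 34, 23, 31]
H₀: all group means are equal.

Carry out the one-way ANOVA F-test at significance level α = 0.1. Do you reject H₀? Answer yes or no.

Group means [39.75, 34.75, 32.71], grand mean 36.226
SSB = Σnᵢ(x̄ᵢ−x̄)² = 261.491; SSW = ΣΣ(x−x̄ᵢ)² = 599.929
MSB = 261.491/2 = 130.7454; MSW = 599.929/28 = 21.4260
F = MSB/MSW = 6.1022
df = (2, 28)
p-value (upper-tail) = 0.00632
At α=0.1: p < α → reject H₀

reject H₀: yes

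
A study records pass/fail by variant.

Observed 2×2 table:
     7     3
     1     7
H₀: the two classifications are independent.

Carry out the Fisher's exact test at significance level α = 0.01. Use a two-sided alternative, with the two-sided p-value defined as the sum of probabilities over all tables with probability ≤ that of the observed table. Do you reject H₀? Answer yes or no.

Margins: r₁=10, r₂=8, c₁=8, c₂=10, n=18
p_obs = C(10,7)·C(8,1)/C(18,8); sum pmf over tables with pmf ≤ p_obs
p-value (two-sided) = 0.02482
At α=0.01: p ≥ α → fail to reject H₀

reject H₀: no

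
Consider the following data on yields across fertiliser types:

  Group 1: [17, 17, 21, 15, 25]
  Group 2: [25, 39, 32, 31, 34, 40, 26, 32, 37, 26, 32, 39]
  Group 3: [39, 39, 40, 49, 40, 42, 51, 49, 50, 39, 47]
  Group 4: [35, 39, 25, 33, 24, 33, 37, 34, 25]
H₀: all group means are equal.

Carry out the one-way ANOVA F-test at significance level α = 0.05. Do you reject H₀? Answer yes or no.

Group means [19.00, 32.75, 44.09, 31.67], grand mean 34.000
SSB = Σnᵢ(x̄ᵢ−x̄)² = 2312.841; SSW = ΣΣ(x−x̄ᵢ)² = 875.159
MSB = 2312.841/3 = 770.9470; MSW = 875.159/33 = 26.5200
F = MSB/MSW = 29.0704
df = (3, 33)
p-value (upper-tail) = 0.00000
At α=0.05: p < α → reject H₀

reject H₀: yes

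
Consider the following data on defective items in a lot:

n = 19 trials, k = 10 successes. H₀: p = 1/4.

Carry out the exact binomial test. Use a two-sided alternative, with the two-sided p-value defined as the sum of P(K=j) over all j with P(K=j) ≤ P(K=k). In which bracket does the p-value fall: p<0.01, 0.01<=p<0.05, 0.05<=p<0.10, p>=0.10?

p-value bracket: 0.01<=p<0.05

Exact binomial: n=19, k=10, p₀=1/4=0.2500
P(X=j) = C(n,j)·p₀^j·(1−p₀)^(n−j); p = Σ P(X=j) over j with P(X=j) ≤ P(X=10)
p-value (two-sided) = 0.01313
→ bracket: 0.01<=p<0.05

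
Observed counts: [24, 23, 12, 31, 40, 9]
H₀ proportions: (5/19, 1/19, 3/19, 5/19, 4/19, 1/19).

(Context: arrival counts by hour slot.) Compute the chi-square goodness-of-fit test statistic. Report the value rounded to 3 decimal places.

test statistic = 47.637

n = 139; E_i = n·p_i = [36.58, 7.32, 21.95, 36.58, 29.26, 7.32]
χ² = (24−36.58)²/36.58 + (23−7.32)²/7.32 + (12−21.95)²/21.95 + (31−36.58)²/36.58 + (40−29.26)²/29.26 + (9−7.32)²/7.32 = 47.6374
df = 5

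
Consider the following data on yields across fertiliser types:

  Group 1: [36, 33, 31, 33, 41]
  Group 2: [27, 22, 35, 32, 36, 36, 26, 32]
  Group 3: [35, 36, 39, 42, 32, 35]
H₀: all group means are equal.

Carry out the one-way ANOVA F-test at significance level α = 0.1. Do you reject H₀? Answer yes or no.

reject H₀: yes

Group means [34.80, 30.75, 36.50], grand mean 33.632
SSB = Σnᵢ(x̄ᵢ−x̄)² = 122.621; SSW = ΣΣ(x−x̄ᵢ)² = 311.800
MSB = 122.621/2 = 61.3105; MSW = 311.800/16 = 19.4875
F = MSB/MSW = 3.1461
df = (2, 16)
p-value (upper-tail) = 0.07042
At α=0.1: p < α → reject H₀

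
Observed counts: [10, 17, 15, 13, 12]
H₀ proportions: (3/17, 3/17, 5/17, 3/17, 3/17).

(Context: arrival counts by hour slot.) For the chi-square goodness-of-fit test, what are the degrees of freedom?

df = k − 1 = 5 − 1 = 4

degrees of freedom = 4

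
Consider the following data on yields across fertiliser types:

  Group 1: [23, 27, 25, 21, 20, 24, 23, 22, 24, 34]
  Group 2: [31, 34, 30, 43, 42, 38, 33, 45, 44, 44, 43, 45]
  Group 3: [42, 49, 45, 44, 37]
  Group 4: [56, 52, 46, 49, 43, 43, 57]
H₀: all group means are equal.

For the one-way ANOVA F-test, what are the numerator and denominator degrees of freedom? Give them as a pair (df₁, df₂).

degrees of freedom = [3, 30]

k = 4 groups, N = 34 total
df = (k−1, N−k) = (4−1, 34−4) = (3, 30)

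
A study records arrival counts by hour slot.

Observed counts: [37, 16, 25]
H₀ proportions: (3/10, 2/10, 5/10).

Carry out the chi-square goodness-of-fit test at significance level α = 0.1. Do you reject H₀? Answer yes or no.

reject H₀: yes

n = 78; E_i = n·p_i = [23.40, 15.60, 39.00]
χ² = (37−23.40)²/23.40 + (16−15.60)²/15.60 + (25−39.00)²/39.00 = 12.9402
df = 2
p-value (upper-tail) = 0.00155
At α=0.1: p < α → reject H₀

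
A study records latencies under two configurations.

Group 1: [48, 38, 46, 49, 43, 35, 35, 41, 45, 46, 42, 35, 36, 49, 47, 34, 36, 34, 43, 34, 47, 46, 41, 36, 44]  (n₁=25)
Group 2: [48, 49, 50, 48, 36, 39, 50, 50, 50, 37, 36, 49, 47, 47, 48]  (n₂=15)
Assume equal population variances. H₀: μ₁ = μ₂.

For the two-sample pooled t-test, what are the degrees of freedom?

df = n₁ + n₂ − 2 = 25 + 15 − 2 = 38

degrees of freedom = 38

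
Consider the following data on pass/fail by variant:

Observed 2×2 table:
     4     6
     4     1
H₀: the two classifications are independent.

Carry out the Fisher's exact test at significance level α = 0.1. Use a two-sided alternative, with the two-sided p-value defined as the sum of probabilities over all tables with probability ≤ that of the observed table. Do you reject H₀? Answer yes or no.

reject H₀: no

Margins: r₁=10, r₂=5, c₁=8, c₂=7, n=15
p_obs = C(10,4)·C(5,4)/C(15,8); sum pmf over tables with pmf ≤ p_obs
p-value (two-sided) = 0.28205
At α=0.1: p ≥ α → fail to reject H₀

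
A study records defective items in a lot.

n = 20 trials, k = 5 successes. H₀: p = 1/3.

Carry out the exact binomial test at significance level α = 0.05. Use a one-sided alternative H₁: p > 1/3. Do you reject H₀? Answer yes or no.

Exact binomial: n=20, k=5, p₀=1/3=0.3333
P(X≥5) from Σ C(n,i)·p₀^i·(1−p₀)^(n−i)
p-value (one-sided, H₁ greater) = 0.84849
At α=0.05: p ≥ α → fail to reject H₀

reject H₀: no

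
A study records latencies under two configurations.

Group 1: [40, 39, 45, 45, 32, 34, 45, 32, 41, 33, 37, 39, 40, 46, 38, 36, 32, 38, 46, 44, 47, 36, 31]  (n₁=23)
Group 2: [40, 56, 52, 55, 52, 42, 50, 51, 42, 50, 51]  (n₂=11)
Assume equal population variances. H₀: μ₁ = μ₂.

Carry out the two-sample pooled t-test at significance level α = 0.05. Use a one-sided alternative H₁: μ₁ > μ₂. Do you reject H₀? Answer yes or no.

x̄₁=38.957, s₁=5.209, n₁=23
x̄₂=49.182, s₂=5.400, n₂=11
s_p² = [22·5.209² + 10·5.400²]/32 = 27.7685
SE = √(s_p²·(1/23+1/11)) = 1.9318
t = (38.957−49.182)/1.9318 = -5.2932
df = 32
p-value (one-sided, H₁ greater) = 1.00000
At α=0.05: p ≥ α → fail to reject H₀

reject H₀: no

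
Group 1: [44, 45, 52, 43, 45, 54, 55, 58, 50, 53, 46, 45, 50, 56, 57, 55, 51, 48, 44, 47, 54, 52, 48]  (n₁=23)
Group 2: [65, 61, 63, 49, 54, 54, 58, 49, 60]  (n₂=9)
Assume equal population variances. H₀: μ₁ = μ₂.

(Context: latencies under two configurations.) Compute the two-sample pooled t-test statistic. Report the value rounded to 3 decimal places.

test statistic = -3.517

x̄₁=50.087, s₁=4.660, n₁=23
x̄₂=57.000, s₂=5.831, n₂=9
s_p² = [22·4.660² + 8·5.831²]/30 = 24.9942
SE = √(s_p²·(1/23+1/9)) = 1.9657
t = (50.087−57.000)/1.9657 = -3.5169
df = 30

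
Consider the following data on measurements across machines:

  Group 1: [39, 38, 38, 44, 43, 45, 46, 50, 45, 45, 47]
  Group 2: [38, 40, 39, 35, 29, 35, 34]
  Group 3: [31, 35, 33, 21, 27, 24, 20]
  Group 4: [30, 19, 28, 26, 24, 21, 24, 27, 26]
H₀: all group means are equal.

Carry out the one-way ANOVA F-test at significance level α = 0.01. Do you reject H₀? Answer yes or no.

Group means [43.64, 35.71, 27.29, 25.00], grand mean 33.706
SSB = Σnᵢ(x̄ᵢ−x̄)² = 2083.656; SSW = ΣΣ(x−x̄ᵢ)² = 535.403
MSB = 2083.656/3 = 694.5521; MSW = 535.403/30 = 17.8468
F = MSB/MSW = 38.9176
df = (3, 30)
p-value (upper-tail) = 0.00000
At α=0.01: p < α → reject H₀

reject H₀: yes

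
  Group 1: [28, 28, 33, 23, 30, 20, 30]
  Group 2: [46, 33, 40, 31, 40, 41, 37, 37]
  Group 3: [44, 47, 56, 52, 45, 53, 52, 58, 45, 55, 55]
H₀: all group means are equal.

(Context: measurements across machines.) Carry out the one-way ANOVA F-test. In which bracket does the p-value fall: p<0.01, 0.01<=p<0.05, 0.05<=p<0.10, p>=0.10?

p-value bracket: p<0.01

Group means [27.43, 38.12, 51.09], grand mean 40.731
SSB = Σnᵢ(x̄ᵢ−x̄)² = 2473.617; SSW = ΣΣ(x−x̄ᵢ)² = 525.498
MSB = 2473.617/2 = 1236.8085; MSW = 525.498/23 = 22.8478
F = MSB/MSW = 54.1326
df = (2, 23)
p-value (upper-tail) = 0.00000
→ bracket: p<0.01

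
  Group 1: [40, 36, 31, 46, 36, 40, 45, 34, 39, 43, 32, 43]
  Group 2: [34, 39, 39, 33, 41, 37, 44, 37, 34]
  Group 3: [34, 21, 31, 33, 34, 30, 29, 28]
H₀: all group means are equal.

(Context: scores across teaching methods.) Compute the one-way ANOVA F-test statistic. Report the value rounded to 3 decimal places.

Group means [38.75, 37.56, 30.00], grand mean 35.966
SSB = Σnᵢ(x̄ᵢ−x̄)² = 400.493; SSW = ΣΣ(x−x̄ᵢ)² = 506.472
MSB = 400.493/2 = 200.2466; MSW = 506.472/26 = 19.4797
F = MSB/MSW = 10.2798
df = (2, 26)

test statistic = 10.280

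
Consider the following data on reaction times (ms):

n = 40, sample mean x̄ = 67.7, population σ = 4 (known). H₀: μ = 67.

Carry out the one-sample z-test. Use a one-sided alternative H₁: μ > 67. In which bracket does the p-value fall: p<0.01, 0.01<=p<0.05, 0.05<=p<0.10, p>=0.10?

p-value bracket: p>=0.10

SE = σ/√n = 4/√40 = 0.6325
z = (x̄−μ₀)/SE = (67.7−67)/0.6325 = 1.1068
p-value (one-sided, H₁ greater) = 0.13419
→ bracket: p>=0.10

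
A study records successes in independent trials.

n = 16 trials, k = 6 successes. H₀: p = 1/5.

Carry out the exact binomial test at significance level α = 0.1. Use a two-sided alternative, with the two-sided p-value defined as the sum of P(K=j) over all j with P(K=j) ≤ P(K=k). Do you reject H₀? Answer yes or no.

reject H₀: no

Exact binomial: n=16, k=6, p₀=1/5=0.2000
P(X=j) = C(n,j)·p₀^j·(1−p₀)^(n−j); p = Σ P(X=j) over j with P(X=j) ≤ P(X=6)
p-value (two-sided) = 0.10984
At α=0.1: p ≥ α → fail to reject H₀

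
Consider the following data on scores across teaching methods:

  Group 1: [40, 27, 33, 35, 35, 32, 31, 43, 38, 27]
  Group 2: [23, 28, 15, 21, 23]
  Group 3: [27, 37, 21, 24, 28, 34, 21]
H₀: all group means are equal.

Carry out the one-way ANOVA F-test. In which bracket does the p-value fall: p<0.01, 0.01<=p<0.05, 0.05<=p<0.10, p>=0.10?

p-value bracket: p<0.01

Group means [34.10, 22.00, 27.43], grand mean 29.227
SSB = Σnᵢ(x̄ᵢ−x̄)² = 521.249; SSW = ΣΣ(x−x̄ᵢ)² = 564.614
MSB = 521.249/2 = 260.6247; MSW = 564.614/19 = 29.7165
F = MSB/MSW = 8.7704
df = (2, 19)
p-value (upper-tail) = 0.00200
→ bracket: p<0.01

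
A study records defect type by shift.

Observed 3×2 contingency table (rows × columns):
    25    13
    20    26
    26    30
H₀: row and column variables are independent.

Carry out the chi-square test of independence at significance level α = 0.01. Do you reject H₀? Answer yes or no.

reject H₀: no

Row totals [38, 46, 56], col totals [71, 69], n=140
χ² = (25−19.27)²/19.27 + (13−18.73)²/18.73 + (20−23.33)²/23.33 + (26−22.67)²/22.67 + (26−28.40)²/28.40 + (30−27.60)²/27.60 = 4.8302
df = 2
p-value (upper-tail) = 0.08936
At α=0.01: p ≥ α → fail to reject H₀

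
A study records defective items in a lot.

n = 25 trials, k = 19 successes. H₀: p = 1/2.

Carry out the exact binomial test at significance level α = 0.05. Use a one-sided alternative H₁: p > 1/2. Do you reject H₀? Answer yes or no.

Exact binomial: n=25, k=19, p₀=1/2=0.5000
P(X≥19) from Σ C(n,i)·p₀^i·(1−p₀)^(n−i)
p-value (one-sided, H₁ greater) = 0.00732
At α=0.05: p < α → reject H₀

reject H₀: yes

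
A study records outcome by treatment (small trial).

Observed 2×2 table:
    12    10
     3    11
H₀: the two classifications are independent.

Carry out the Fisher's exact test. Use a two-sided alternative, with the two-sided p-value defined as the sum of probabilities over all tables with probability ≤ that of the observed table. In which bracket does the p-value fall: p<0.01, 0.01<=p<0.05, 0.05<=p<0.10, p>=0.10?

Margins: r₁=22, r₂=14, c₁=15, c₂=21, n=36
p_obs = C(22,12)·C(14,3)/C(36,15); sum pmf over tables with pmf ≤ p_obs
p-value (two-sided) = 0.08330
→ bracket: 0.05<=p<0.10

p-value bracket: 0.05<=p<0.10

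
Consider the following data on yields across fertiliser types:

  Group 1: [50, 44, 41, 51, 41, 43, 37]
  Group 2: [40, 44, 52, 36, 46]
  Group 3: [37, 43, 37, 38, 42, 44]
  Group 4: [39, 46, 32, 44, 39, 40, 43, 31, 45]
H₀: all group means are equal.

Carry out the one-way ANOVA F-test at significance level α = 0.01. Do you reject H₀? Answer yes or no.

reject H₀: no

Group means [43.86, 43.60, 40.17, 39.89], grand mean 41.667
SSB = Σnᵢ(x̄ᵢ−x̄)² = 94.221; SSW = ΣΣ(x−x̄ᵢ)² = 583.779
MSB = 94.221/3 = 31.4069; MSW = 583.779/23 = 25.3817
F = MSB/MSW = 1.2374
df = (3, 23)
p-value (upper-tail) = 0.31896
At α=0.01: p ≥ α → fail to reject H₀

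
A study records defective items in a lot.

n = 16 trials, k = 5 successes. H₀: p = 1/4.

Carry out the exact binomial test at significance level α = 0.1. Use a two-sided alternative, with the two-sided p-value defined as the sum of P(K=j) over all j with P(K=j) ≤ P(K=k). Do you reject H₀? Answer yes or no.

reject H₀: no

Exact binomial: n=16, k=5, p₀=1/4=0.2500
P(X=j) = C(n,j)·p₀^j·(1−p₀)^(n−j); p = Σ P(X=j) over j with P(X=j) ≤ P(X=5)
p-value (two-sided) = 0.56692
At α=0.1: p ≥ α → fail to reject H₀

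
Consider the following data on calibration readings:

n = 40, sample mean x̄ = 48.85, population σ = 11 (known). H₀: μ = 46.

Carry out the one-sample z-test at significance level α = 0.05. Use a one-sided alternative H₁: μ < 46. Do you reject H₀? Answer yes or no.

SE = σ/√n = 11/√40 = 1.7393
z = (x̄−μ₀)/SE = (48.85−46)/1.7393 = 1.6386
p-value (one-sided, H₁ less) = 0.94936
At α=0.05: p ≥ α → fail to reject H₀

reject H₀: no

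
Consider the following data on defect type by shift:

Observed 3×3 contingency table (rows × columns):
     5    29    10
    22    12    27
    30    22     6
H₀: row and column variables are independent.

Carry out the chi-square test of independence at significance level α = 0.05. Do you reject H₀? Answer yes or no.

Row totals [44, 61, 58], col totals [57, 63, 43], n=163
χ² = (5−15.39)²/15.39 + (29−17.01)²/17.01 + (10−11.61)²/11.61 + (22−21.33)²/21.33 + (12−23.58)²/23.58 + (27−16.09)²/16.09 + (30−20.28)²/20.28 + (22−22.42)²/22.42 + (6−15.30)²/15.30 = 39.1094
df = 4
p-value (upper-tail) = 0.00000
At α=0.05: p < α → reject H₀

reject H₀: yes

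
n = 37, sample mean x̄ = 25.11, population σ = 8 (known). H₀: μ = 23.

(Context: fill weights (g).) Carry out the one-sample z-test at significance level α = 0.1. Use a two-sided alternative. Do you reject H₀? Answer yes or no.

SE = σ/√n = 8/√37 = 1.3152
z = (x̄−μ₀)/SE = (25.11−23)/1.3152 = 1.6043
p-value (two-sided) = 0.10864
At α=0.1: p ≥ α → fail to reject H₀

reject H₀: no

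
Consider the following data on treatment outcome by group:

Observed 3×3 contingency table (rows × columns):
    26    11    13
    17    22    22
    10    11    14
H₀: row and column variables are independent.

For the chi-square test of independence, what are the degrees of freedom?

df = (r−1)(c−1) = (3−1)·(3−1) = 4

degrees of freedom = 4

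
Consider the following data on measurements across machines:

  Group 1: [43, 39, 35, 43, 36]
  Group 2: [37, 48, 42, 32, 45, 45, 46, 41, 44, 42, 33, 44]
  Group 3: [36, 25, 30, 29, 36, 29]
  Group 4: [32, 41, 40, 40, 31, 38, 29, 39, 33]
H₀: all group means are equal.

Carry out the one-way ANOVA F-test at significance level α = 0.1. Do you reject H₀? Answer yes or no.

reject H₀: yes

Group means [39.20, 41.58, 30.83, 35.89], grand mean 37.594
SSB = Σnᵢ(x̄ᵢ−x̄)² = 504.280; SSW = ΣΣ(x−x̄ᵢ)² = 603.439
MSB = 504.280/3 = 168.0933; MSW = 603.439/28 = 21.5514
F = MSB/MSW = 7.7996
df = (3, 28)
p-value (upper-tail) = 0.00062
At α=0.1: p < α → reject H₀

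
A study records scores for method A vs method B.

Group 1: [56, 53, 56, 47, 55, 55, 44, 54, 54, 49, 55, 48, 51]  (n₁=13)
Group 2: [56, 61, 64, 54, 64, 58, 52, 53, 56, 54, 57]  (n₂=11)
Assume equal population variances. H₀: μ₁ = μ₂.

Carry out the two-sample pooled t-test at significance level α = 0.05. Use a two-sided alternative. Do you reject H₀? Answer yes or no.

reject H₀: yes

x̄₁=52.077, s₁=3.904, n₁=13
x̄₂=57.182, s₂=4.191, n₂=11
s_p² = [12·3.904² + 10·4.191²]/22 = 16.2982
SE = √(s_p²·(1/13+1/11)) = 1.6539
t = (52.077−57.182)/1.6539 = -3.0866
df = 22
p-value (two-sided) = 0.00539
At α=0.05: p < α → reject H₀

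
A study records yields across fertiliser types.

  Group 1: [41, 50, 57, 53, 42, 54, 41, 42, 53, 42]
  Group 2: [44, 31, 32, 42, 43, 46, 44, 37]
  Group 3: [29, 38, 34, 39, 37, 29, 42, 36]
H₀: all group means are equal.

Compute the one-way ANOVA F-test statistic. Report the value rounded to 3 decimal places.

Group means [47.50, 39.88, 35.50], grand mean 41.462
SSB = Σnᵢ(x̄ᵢ−x̄)² = 669.087; SSW = ΣΣ(x−x̄ᵢ)² = 759.375
MSB = 669.087/2 = 334.5433; MSW = 759.375/23 = 33.0163
F = MSB/MSW = 10.1327
df = (2, 23)

test statistic = 10.133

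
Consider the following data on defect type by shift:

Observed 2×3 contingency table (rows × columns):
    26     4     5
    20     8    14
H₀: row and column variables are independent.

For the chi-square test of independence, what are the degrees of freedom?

degrees of freedom = 2

df = (r−1)(c−1) = (2−1)·(3−1) = 2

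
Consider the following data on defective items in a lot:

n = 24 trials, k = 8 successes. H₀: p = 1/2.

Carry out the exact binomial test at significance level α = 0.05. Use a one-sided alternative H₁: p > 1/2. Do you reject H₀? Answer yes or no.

Exact binomial: n=24, k=8, p₀=1/2=0.5000
P(X≥8) from Σ C(n,i)·p₀^i·(1−p₀)^(n−i)
p-value (one-sided, H₁ greater) = 0.96804
At α=0.05: p ≥ α → fail to reject H₀

reject H₀: no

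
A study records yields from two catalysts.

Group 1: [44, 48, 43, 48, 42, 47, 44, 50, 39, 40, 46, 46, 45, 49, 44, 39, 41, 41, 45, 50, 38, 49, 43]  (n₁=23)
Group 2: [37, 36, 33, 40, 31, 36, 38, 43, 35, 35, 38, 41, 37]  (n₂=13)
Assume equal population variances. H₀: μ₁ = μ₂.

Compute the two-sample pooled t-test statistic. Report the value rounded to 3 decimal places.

x̄₁=44.391, s₁=3.665, n₁=23
x̄₂=36.923, s₂=3.226, n₂=13
s_p² = [22·3.665² + 12·3.226²]/34 = 12.3647
SE = √(s_p²·(1/23+1/13)) = 1.2201
t = (44.391−36.923)/1.2201 = 6.1208
df = 34

test statistic = 6.121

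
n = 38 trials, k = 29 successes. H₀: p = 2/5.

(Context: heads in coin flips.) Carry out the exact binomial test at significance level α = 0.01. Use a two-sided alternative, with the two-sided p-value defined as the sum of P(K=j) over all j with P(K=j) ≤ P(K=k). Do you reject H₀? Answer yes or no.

reject H₀: yes

Exact binomial: n=38, k=29, p₀=2/5=0.4000
P(X=j) = C(n,j)·p₀^j·(1−p₀)^(n−j); p = Σ P(X=j) over j with P(X=j) ≤ P(X=29)
p-value (two-sided) = 0.00001
At α=0.01: p < α → reject H₀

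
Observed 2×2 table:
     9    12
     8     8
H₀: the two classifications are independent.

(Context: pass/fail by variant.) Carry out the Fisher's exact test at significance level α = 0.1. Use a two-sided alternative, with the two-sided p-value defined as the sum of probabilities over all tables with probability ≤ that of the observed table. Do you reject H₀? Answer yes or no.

Margins: r₁=21, r₂=16, c₁=17, c₂=20, n=37
p_obs = C(21,9)·C(16,8)/C(37,17); sum pmf over tables with pmf ≤ p_obs
p-value (two-sided) = 0.74631
At α=0.1: p ≥ α → fail to reject H₀

reject H₀: no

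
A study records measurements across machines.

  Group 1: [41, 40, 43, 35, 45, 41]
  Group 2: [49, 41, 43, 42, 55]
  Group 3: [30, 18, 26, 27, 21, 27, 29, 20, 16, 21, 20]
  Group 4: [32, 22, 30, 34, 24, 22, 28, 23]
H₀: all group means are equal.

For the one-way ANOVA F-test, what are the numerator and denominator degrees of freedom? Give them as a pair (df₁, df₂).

k = 4 groups, N = 30 total
df = (k−1, N−k) = (4−1, 30−4) = (3, 26)

degrees of freedom = [3, 26]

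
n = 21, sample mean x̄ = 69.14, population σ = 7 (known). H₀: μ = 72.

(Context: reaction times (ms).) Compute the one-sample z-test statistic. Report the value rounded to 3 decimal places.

test statistic = -1.872

SE = σ/√n = 7/√21 = 1.5275
z = (x̄−μ₀)/SE = (69.14−72)/1.5275 = -1.8723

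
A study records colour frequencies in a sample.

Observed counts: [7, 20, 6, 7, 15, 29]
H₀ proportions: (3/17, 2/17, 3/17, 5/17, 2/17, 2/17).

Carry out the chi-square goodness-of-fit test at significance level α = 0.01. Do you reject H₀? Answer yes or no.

n = 84; E_i = n·p_i = [14.82, 9.88, 14.82, 24.71, 9.88, 9.88]
χ² = (7−14.82)²/14.82 + (20−9.88)²/9.88 + (6−14.82)²/14.82 + (7−24.71)²/24.71 + (15−9.88)²/9.88 + (29−9.88)²/9.88 = 72.0627
df = 5
p-value (upper-tail) = 0.00000
At α=0.01: p < α → reject H₀

reject H₀: yes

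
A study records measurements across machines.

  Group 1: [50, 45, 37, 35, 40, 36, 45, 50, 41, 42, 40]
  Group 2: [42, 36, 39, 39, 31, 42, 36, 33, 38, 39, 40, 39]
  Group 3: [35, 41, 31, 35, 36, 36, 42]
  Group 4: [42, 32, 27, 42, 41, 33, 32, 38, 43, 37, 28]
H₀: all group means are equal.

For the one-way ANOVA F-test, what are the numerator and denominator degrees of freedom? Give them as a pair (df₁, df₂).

degrees of freedom = [3, 37]

k = 4 groups, N = 41 total
df = (k−1, N−k) = (4−1, 41−4) = (3, 37)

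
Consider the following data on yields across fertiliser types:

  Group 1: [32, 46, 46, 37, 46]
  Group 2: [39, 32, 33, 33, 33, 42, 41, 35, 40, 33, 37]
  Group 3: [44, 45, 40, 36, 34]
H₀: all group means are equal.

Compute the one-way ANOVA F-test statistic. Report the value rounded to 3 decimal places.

test statistic = 2.423

Group means [41.40, 36.18, 39.80], grand mean 38.286
SSB = Σnᵢ(x̄ᵢ−x̄)² = 108.649; SSW = ΣΣ(x−x̄ᵢ)² = 403.636
MSB = 108.649/2 = 54.3247; MSW = 403.636/18 = 22.4242
F = MSB/MSW = 2.4226
df = (2, 18)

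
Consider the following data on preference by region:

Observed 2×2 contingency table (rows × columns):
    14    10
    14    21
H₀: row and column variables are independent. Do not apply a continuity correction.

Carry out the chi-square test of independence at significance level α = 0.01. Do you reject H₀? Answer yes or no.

Row totals [24, 35], col totals [28, 31], n=59
χ² = (14−11.39)²/11.39 + (10−12.61)²/12.61 + (14−16.61)²/16.61 + (21−18.39)²/18.39 = 1.9191
df = 1
p-value (upper-tail) = 0.16596
At α=0.01: p ≥ α → fail to reject H₀

reject H₀: no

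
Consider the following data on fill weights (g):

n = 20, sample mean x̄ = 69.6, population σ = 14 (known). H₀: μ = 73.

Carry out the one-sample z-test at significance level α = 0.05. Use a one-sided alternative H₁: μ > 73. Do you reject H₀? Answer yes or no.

reject H₀: no

SE = σ/√n = 14/√20 = 3.1305
z = (x̄−μ₀)/SE = (69.6−73)/3.1305 = -1.0861
p-value (one-sided, H₁ greater) = 0.86128
At α=0.05: p ≥ α → fail to reject H₀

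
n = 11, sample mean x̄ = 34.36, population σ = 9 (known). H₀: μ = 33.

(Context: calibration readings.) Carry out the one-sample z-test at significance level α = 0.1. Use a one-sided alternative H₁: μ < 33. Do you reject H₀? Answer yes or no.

reject H₀: no

SE = σ/√n = 9/√11 = 2.7136
z = (x̄−μ₀)/SE = (34.36−33)/2.7136 = 0.5012
p-value (one-sided, H₁ less) = 0.69188
At α=0.1: p ≥ α → fail to reject H₀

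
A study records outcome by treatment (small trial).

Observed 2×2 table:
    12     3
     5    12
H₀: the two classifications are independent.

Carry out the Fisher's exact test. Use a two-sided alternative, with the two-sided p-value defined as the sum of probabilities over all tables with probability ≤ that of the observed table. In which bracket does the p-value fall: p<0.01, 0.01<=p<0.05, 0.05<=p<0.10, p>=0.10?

p-value bracket: p<0.01

Margins: r₁=15, r₂=17, c₁=17, c₂=15, n=32
p_obs = C(15,12)·C(17,5)/C(32,17); sum pmf over tables with pmf ≤ p_obs
p-value (two-sided) = 0.00601
→ bracket: p<0.01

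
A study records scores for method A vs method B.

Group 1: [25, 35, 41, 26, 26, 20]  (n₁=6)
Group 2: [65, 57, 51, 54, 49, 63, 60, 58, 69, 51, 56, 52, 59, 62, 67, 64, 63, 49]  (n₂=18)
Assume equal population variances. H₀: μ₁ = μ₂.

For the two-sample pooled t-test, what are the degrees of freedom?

degrees of freedom = 22

df = n₁ + n₂ − 2 = 6 + 18 − 2 = 22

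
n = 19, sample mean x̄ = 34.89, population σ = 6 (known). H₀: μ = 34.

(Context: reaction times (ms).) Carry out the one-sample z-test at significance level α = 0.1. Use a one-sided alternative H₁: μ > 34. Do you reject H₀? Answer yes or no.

reject H₀: no

SE = σ/√n = 6/√19 = 1.3765
z = (x̄−μ₀)/SE = (34.89−34)/1.3765 = 0.6466
p-value (one-sided, H₁ greater) = 0.25896
At α=0.1: p ≥ α → fail to reject H₀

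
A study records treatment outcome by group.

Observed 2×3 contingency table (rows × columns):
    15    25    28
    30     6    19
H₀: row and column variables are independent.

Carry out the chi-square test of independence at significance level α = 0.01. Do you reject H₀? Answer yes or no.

reject H₀: yes

Row totals [68, 55], col totals [45, 31, 47], n=123
χ² = (15−24.88)²/24.88 + (25−17.14)²/17.14 + (28−25.98)²/25.98 + (30−20.12)²/20.12 + (6−13.86)²/13.86 + (19−21.02)²/21.02 = 17.1866
df = 2
p-value (upper-tail) = 0.00019
At α=0.01: p < α → reject H₀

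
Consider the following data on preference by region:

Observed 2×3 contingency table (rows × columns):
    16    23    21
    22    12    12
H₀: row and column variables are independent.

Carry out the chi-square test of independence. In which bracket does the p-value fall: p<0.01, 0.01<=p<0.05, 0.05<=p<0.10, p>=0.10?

p-value bracket: 0.05<=p<0.10

Row totals [60, 46], col totals [38, 35, 33], n=106
χ² = (16−21.51)²/21.51 + (23−19.81)²/19.81 + (21−18.68)²/18.68 + (22−16.49)²/16.49 + (12−15.19)²/15.19 + (12−14.32)²/14.32 = 5.0989
df = 2
p-value (upper-tail) = 0.07812
→ bracket: 0.05<=p<0.10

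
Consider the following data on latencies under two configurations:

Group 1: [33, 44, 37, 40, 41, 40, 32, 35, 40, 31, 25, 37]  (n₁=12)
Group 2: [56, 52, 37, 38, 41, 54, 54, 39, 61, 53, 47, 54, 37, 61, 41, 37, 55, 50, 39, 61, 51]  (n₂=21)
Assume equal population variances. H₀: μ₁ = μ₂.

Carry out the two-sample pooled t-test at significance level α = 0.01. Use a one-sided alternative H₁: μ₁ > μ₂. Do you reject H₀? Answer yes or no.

reject H₀: no

x̄₁=36.250, s₁=5.311, n₁=12
x̄₂=48.476, s₂=8.664, n₂=21
s_p² = [11·5.311² + 20·8.664²]/31 = 58.4351
SE = √(s_p²·(1/12+1/21)) = 2.7663
t = (36.250−48.476)/2.7663 = -4.4197
df = 31
p-value (one-sided, H₁ greater) = 0.99994
At α=0.01: p ≥ α → fail to reject H₀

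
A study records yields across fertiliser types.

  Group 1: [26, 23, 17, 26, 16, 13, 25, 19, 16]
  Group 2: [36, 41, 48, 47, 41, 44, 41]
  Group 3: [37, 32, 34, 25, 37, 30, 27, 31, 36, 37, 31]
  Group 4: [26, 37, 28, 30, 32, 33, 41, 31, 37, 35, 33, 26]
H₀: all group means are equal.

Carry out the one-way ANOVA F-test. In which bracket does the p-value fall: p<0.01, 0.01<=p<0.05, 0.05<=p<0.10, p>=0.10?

p-value bracket: p<0.01

Group means [20.11, 42.57, 32.45, 32.42], grand mean 31.410
SSB = Σnᵢ(x̄ᵢ−x̄)² = 2045.189; SSW = ΣΣ(x−x̄ᵢ)² = 704.247
MSB = 2045.189/3 = 681.7296; MSW = 704.247/35 = 20.1213
F = MSB/MSW = 33.8809
df = (3, 35)
p-value (upper-tail) = 0.00000
→ bracket: p<0.01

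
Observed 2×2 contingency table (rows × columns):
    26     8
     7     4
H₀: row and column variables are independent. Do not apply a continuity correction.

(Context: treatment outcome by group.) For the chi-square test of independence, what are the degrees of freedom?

degrees of freedom = 1

df = (r−1)(c−1) = (2−1)·(2−1) = 1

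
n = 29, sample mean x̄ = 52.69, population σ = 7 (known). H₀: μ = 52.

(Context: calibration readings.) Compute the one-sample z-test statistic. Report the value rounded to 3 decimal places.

test statistic = 0.531

SE = σ/√n = 7/√29 = 1.2999
z = (x̄−μ₀)/SE = (52.69−52)/1.2999 = 0.5308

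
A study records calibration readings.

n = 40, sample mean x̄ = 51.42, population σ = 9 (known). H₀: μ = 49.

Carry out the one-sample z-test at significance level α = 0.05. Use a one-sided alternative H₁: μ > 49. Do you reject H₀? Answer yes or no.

SE = σ/√n = 9/√40 = 1.4230
z = (x̄−μ₀)/SE = (51.42−49)/1.4230 = 1.7006
p-value (one-sided, H₁ greater) = 0.04451
At α=0.05: p < α → reject H₀

reject H₀: yes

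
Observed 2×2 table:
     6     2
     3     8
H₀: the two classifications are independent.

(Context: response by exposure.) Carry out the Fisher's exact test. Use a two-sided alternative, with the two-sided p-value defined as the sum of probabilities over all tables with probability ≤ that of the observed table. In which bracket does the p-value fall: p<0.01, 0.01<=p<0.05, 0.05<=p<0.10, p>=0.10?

p-value bracket: 0.05<=p<0.10

Margins: r₁=8, r₂=11, c₁=9, c₂=10, n=19
p_obs = C(8,6)·C(11,3)/C(19,9); sum pmf over tables with pmf ≤ p_obs
p-value (two-sided) = 0.06978
→ bracket: 0.05<=p<0.10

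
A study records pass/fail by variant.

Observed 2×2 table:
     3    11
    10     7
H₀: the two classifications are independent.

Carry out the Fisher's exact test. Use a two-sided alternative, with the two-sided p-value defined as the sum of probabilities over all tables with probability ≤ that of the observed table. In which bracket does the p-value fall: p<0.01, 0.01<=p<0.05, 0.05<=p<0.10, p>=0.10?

p-value bracket: 0.05<=p<0.10

Margins: r₁=14, r₂=17, c₁=13, c₂=18, n=31
p_obs = C(14,3)·C(17,10)/C(31,13); sum pmf over tables with pmf ≤ p_obs
p-value (two-sided) = 0.06686
→ bracket: 0.05<=p<0.10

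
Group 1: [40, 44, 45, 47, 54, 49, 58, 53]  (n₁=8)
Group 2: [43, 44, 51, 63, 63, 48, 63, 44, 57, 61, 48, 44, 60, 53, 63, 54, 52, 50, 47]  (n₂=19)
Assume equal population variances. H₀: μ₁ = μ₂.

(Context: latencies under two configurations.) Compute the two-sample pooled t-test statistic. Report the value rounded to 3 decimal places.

test statistic = -1.461

x̄₁=48.750, s₁=5.946, n₁=8
x̄₂=53.053, s₂=7.352, n₂=19
s_p² = [7·5.946² + 18·7.352²]/25 = 48.8179
SE = √(s_p²·(1/8+1/19)) = 2.9448
t = (48.750−53.053)/2.9448 = -1.4611
df = 25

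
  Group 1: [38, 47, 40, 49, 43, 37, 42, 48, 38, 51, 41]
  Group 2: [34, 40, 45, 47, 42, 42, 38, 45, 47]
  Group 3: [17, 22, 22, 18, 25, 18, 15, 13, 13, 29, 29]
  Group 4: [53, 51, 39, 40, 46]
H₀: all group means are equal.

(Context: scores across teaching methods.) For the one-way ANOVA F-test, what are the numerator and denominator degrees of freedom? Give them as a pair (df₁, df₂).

degrees of freedom = [3, 32]

k = 4 groups, N = 36 total
df = (k−1, N−k) = (4−1, 36−4) = (3, 32)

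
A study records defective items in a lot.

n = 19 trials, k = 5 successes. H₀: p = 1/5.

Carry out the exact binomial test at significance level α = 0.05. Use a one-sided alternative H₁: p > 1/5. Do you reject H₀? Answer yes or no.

reject H₀: no

Exact binomial: n=19, k=5, p₀=1/5=0.2000
P(X≥5) from Σ C(n,i)·p₀^i·(1−p₀)^(n−i)
p-value (one-sided, H₁ greater) = 0.32671
At α=0.05: p ≥ α → fail to reject H₀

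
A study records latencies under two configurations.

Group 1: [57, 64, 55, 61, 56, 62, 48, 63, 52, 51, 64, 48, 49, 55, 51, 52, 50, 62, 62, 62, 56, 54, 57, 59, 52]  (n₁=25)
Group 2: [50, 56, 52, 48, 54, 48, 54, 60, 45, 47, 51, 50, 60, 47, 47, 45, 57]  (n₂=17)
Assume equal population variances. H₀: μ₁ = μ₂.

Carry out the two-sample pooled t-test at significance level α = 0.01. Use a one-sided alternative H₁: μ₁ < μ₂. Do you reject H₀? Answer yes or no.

reject H₀: no

x̄₁=56.080, s₁=5.299, n₁=25
x̄₂=51.235, s₂=4.880, n₂=17
s_p² = [24·5.299² + 16·4.880²]/40 = 26.3725
SE = √(s_p²·(1/25+1/17)) = 1.6144
t = (56.080−51.235)/1.6144 = 3.0010
df = 40
p-value (one-sided, H₁ less) = 0.99769
At α=0.01: p ≥ α → fail to reject H₀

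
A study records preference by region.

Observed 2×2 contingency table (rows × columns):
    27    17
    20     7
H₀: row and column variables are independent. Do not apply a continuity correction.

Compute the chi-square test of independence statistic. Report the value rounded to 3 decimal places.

test statistic = 1.208

Row totals [44, 27], col totals [47, 24], n=71
χ² = (27−29.13)²/29.13 + (17−14.87)²/14.87 + (20−17.87)²/17.87 + (7−9.13)²/9.13 = 1.2081
df = 1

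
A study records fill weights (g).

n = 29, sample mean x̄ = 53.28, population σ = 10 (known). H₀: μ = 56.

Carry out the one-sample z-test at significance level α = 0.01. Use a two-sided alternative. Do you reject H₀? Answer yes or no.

SE = σ/√n = 10/√29 = 1.8570
z = (x̄−μ₀)/SE = (53.28−56)/1.8570 = -1.4648
p-value (two-sided) = 0.14299
At α=0.01: p ≥ α → fail to reject H₀

reject H₀: no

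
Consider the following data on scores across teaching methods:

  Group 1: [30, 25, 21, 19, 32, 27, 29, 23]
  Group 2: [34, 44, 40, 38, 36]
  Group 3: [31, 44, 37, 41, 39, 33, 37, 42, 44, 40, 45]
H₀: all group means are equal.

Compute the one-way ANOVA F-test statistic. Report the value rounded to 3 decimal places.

Group means [25.75, 38.40, 39.36], grand mean 34.625
SSB = Σnᵢ(x̄ᵢ−x̄)² = 948.380; SSW = ΣΣ(x−x̄ᵢ)² = 411.245
MSB = 948.380/2 = 474.1898; MSW = 411.245/21 = 19.5831
F = MSB/MSW = 24.2142
df = (2, 21)

test statistic = 24.214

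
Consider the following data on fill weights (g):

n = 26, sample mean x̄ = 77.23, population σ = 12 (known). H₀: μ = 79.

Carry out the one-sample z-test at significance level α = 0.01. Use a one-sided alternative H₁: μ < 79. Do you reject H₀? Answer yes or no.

SE = σ/√n = 12/√26 = 2.3534
z = (x̄−μ₀)/SE = (77.23−79)/2.3534 = -0.7521
p-value (one-sided, H₁ less) = 0.22599
At α=0.01: p ≥ α → fail to reject H₀

reject H₀: no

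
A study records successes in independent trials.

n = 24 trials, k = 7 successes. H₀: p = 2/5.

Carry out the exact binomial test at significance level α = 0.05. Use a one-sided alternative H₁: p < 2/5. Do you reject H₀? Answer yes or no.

reject H₀: no

Exact binomial: n=24, k=7, p₀=2/5=0.4000
P(X≤7) from Σ C(n,i)·p₀^i·(1−p₀)^(n−i)
p-value (one-sided, H₁ less) = 0.19195
At α=0.05: p ≥ α → fail to reject H₀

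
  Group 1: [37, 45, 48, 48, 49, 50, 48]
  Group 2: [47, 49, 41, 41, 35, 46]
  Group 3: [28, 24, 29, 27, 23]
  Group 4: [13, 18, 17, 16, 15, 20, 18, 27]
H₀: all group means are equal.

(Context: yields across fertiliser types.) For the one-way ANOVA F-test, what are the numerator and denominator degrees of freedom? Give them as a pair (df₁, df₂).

degrees of freedom = [3, 22]

k = 4 groups, N = 26 total
df = (k−1, N−k) = (4−1, 26−4) = (3, 22)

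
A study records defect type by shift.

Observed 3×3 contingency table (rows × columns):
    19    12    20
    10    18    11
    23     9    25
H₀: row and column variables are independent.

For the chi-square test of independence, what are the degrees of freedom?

df = (r−1)(c−1) = (3−1)·(3−1) = 4

degrees of freedom = 4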